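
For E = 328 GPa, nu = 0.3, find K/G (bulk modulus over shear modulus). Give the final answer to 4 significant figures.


G = E / (2*(1+nu))
G = 328 / (2*(1+0.3)) = 126.154 GPa
K = E / (3*(1-2*nu))
K = 328 / (3*(1-2*0.3)) = 273.333 GPa
K/G = 273.333 / 126.154 = 2.167


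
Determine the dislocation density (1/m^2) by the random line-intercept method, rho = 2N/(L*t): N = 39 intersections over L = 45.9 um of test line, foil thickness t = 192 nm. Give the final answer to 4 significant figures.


rho = 2N / (L * t)
L = 45.9 um = 4.59e-05 m, t = 192 nm = 1.92e-07 m
rho = 2 * 39 / (4.59e-05 * 1.92e-07)
rho = 8.851e+12 1/m^2


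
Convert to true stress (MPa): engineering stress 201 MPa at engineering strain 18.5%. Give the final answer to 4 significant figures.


sigma_true = sigma_eng * (1 + epsilon_eng)
sigma_true = 201 * (1 + 0.185)
sigma_true = 238.2 MPa


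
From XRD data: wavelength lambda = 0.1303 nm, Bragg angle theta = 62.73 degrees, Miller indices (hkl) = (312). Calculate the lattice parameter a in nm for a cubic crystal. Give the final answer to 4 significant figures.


d = lambda / (2*sin(theta))
d = 0.1303 / (2*sin(62.73 deg))
d = 0.0732964 nm
a = d * sqrt(h^2+k^2+l^2) = 0.0732964 * sqrt(14)
a = 0.2742 nm


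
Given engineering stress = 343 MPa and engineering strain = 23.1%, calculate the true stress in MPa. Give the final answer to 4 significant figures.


sigma_true = sigma_eng * (1 + epsilon_eng)
sigma_true = 343 * (1 + 0.231)
sigma_true = 422.2 MPa


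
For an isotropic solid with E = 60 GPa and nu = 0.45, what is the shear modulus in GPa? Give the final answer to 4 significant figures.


G = E / (2*(1+nu))
G = 60 / (2*(1+0.45))
G = 20.69 GPa


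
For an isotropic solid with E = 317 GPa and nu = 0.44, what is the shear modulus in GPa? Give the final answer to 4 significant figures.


G = E / (2*(1+nu))
G = 317 / (2*(1+0.44))
G = 110.1 GPa


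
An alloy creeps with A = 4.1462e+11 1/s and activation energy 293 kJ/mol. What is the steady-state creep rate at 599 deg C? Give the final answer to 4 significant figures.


rate = A * exp(-Q / (R*T))
T = 599 + 273.15 = 872.15 K
rate = 4.1462e+11 * exp(-293e3 / (8.314 * 872.15))
rate = 1.171e-06 1/s


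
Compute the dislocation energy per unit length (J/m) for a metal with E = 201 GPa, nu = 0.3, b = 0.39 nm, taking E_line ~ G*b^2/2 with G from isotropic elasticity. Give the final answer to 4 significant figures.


Step 1: G = E / (2*(1+nu))
G = 201 / (2*(1+0.3)) = 77.3077 GPa = 7.73077e+10 Pa
Step 2: E_line = G*b^2/2
b = 0.39 nm = 3.9e-10 m
E_line = 0.5 * 7.73077e+10 * (3.9e-10)^2 = 5.879e-09 J/m


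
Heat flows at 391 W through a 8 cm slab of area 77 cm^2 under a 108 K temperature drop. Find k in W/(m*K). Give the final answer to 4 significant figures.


k = Q*L / (A*dT)
L = 0.08 m, A = 7.7e-03 m^2
k = 391 * 0.08 / (7.7e-03 * 108)
k = 37.61 W/(m*K)


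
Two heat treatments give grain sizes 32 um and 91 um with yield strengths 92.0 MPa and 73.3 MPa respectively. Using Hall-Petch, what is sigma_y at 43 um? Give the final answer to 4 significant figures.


sigma_y = sigma0 + k / sqrt(d)
1/sqrt(d1) = 1/sqrt(3.2e-05) = 176.777;  1/sqrt(d2) = 104.828
k = (sigma1 - sigma2) / (1/sqrt(d1) - 1/sqrt(d2)) = (92.0 - 73.3) / (176.777 - 104.828) = 0.259909 MPa*m^0.5
sigma0 = sigma1 - k/sqrt(d1) = 92.0 - 0.259909*176.777 = 46.0541 MPa
sigma_y(d3) = 46.0541 + 0.259909 / sqrt(4.3e-05) = 85.69 MPa


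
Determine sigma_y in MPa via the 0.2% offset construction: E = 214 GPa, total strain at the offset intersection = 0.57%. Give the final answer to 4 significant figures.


Offset strain = 0.002
Elastic strain at yield = total_strain - offset = 5.7e-03 - 0.002 = 3.7e-03
sigma_y = E * elastic_strain = 214000 * 3.7e-03
sigma_y = 791.8 MPa


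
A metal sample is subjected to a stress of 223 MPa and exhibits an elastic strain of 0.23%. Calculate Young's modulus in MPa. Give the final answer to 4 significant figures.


E = sigma / epsilon
epsilon = 0.23% = 2.3e-03
E = 223 / 2.3e-03
E = 96960 MPa


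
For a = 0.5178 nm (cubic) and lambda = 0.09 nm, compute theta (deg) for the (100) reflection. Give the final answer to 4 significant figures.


d = a / sqrt(h^2+k^2+l^2)
d = 0.5178 / sqrt(1) = 0.5178 nm
lambda = 2*d*sin(theta)  =>  sin(theta) = lambda / (2*d)
sin(theta) = 0.09 / (2 * 0.5178) = 0.0869061
theta = 4.986 deg


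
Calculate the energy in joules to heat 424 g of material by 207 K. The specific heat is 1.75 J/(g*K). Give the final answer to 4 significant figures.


Q = m * cp * dT
Q = 424 * 1.75 * 207
Q = 153600 J


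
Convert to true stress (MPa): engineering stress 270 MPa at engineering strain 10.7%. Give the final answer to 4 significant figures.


sigma_true = sigma_eng * (1 + epsilon_eng)
sigma_true = 270 * (1 + 0.107)
sigma_true = 298.9 MPa


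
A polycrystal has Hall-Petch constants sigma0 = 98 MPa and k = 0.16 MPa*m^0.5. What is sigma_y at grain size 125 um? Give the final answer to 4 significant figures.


sigma_y = sigma0 + k / sqrt(d)
d = 125 um = 1.25e-04 m
sigma_y = 98 + 0.16 / sqrt(1.25e-04)
sigma_y = 112.3 MPa


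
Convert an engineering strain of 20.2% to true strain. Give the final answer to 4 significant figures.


epsilon_true = ln(1 + epsilon_eng)
epsilon_true = ln(1 + 0.202)
epsilon_true = 0.184


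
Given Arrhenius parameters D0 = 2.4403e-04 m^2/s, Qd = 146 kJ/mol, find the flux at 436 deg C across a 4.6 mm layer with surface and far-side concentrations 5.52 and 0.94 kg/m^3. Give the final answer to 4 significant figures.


Step 1: D = D0 * exp(-Qd/(R*T))
T = 436 + 273.15 = 709.15 K
D = 2.4403e-04 * exp(-146e3 / (8.314 * 709.15)) = 4.29509e-15 m^2/s
Step 2: J = D * (C1 - C2) / dx
J = 4.29509e-15 * (5.52 - 0.94) / 4.6e-03
J = 4.276e-12 kg/(m^2*s)


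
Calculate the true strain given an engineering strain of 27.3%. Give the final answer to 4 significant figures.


epsilon_true = ln(1 + epsilon_eng)
epsilon_true = ln(1 + 0.273)
epsilon_true = 0.2414


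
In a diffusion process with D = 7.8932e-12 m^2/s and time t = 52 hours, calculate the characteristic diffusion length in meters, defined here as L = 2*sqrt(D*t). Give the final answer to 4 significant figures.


t = 52 hr = 187200 s
Diffusion length = 2*sqrt(D*t)
= 2*sqrt(7.8932e-12 * 187200)
= 2.431e-03 m


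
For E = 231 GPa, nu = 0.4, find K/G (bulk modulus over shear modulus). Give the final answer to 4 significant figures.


G = E / (2*(1+nu))
G = 231 / (2*(1+0.4)) = 82.5 GPa
K = E / (3*(1-2*nu))
K = 231 / (3*(1-2*0.4)) = 385 GPa
K/G = 385 / 82.5 = 4.667


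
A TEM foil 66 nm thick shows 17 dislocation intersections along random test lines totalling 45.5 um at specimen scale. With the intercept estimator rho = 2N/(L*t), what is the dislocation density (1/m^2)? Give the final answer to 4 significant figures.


rho = 2N / (L * t)
L = 45.5 um = 4.55e-05 m, t = 66 nm = 6.6e-08 m
rho = 2 * 17 / (4.55e-05 * 6.6e-08)
rho = 1.132e+13 1/m^2


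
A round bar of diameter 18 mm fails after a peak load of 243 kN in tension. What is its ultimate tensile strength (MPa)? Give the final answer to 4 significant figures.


A0 = pi*(d/2)^2 = pi*(18/2)^2 = 254.469 mm^2
UTS = F_max / A0 = 243*1000 / 254.469
UTS = 954.9 MPa


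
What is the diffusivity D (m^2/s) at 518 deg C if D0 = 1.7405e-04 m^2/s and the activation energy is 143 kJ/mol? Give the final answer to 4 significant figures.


D = D0 * exp(-Qd / (R*T))
T = 791.15 K
D = 1.7405e-04 * exp(-143e3 / (8.314 * 791.15))
D = 6.294e-14 m^2/s


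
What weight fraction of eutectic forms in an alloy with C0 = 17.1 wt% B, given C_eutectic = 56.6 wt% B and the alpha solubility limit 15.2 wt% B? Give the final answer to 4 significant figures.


f_primary = (C_e - C0) / (C_e - C_alpha_max)
f_primary = (56.6 - 17.1) / (56.6 - 15.2)
f_primary = 0.954106
f_eutectic = 1 - 0.954106 = 0.04589


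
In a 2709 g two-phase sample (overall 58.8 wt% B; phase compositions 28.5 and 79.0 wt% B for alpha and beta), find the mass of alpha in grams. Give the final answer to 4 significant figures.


f_alpha = (C_beta - C0) / (C_beta - C_alpha)
f_alpha = (79.0 - 58.8) / (79.0 - 28.5) = 0.4
m_alpha = f_alpha * m_total = 0.4 * 2709 = 1084 g


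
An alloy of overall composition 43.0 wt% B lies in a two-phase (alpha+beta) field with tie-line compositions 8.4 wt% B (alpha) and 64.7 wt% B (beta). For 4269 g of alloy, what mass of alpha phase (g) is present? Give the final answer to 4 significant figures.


f_alpha = (C_beta - C0) / (C_beta - C_alpha)
f_alpha = (64.7 - 43.0) / (64.7 - 8.4) = 0.385435
m_alpha = f_alpha * m_total = 0.385435 * 4269 = 1645 g


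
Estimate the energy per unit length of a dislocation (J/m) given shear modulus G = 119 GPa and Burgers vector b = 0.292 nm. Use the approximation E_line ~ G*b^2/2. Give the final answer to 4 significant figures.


E = G*b^2/2
b = 0.292 nm = 2.92e-10 m
G = 119 GPa = 1.19e+11 Pa
E = 0.5 * 1.19e+11 * (2.92e-10)^2
E = 5.073e-09 J/m


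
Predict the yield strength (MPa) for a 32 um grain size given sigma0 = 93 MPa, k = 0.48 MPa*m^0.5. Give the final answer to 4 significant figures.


sigma_y = sigma0 + k / sqrt(d)
d = 32 um = 3.2e-05 m
sigma_y = 93 + 0.48 / sqrt(3.2e-05)
sigma_y = 177.9 MPa


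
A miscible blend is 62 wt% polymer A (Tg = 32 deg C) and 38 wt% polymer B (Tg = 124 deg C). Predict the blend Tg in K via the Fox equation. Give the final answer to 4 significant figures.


1/Tg = w1/Tg1 + w2/Tg2 (in Kelvin)
Tg1 = 305.15 K, Tg2 = 397.15 K
1/Tg = 0.62/305.15 + 0.38/397.15
Tg = 334.6 K


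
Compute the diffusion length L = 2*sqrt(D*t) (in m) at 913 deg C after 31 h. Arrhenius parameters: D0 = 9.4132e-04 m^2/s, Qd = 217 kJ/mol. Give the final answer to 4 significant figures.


Step 1: D = D0 * exp(-Qd/(R*T))
T = 1186.15 K
D = 9.4132e-04 * exp(-217e3 / (8.314 * 1186.15)) = 2.61418e-13 m^2/s
Step 2: L = 2*sqrt(D*t)
t = 31 h = 111600 s
L = 2*sqrt(2.61418e-13 * 111600) = 3.416e-04 m


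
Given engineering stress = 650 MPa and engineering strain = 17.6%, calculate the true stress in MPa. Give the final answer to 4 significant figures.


sigma_true = sigma_eng * (1 + epsilon_eng)
sigma_true = 650 * (1 + 0.176)
sigma_true = 764.4 MPa


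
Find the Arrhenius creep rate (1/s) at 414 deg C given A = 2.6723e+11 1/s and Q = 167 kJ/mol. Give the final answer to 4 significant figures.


rate = A * exp(-Q / (R*T))
T = 414 + 273.15 = 687.15 K
rate = 2.6723e+11 * exp(-167e3 / (8.314 * 687.15))
rate = 0.05391 1/s


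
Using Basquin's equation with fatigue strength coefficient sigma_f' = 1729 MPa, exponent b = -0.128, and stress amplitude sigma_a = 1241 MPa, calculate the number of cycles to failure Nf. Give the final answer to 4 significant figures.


sigma_a = sigma_f' * (2*Nf)^b
2*Nf = (sigma_a / sigma_f')^(1/b)
2*Nf = (1241 / 1729)^(1/-0.128)
2*Nf = 13.3408
Nf = 6.67 cycles


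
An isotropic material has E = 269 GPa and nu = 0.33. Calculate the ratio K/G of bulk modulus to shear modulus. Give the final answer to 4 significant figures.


G = E / (2*(1+nu))
G = 269 / (2*(1+0.33)) = 101.128 GPa
K = E / (3*(1-2*nu))
K = 269 / (3*(1-2*0.33)) = 263.725 GPa
K/G = 263.725 / 101.128 = 2.608


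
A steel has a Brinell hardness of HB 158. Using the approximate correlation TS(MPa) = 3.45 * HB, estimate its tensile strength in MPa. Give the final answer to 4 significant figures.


TS (MPa) = 3.45 * HB
TS = 3.45 * 158
TS = 545.1 MPa


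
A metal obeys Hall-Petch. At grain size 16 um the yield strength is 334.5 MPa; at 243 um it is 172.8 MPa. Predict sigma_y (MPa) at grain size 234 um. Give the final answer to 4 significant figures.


sigma_y = sigma0 + k / sqrt(d)
1/sqrt(d1) = 1/sqrt(1.6e-05) = 250;  1/sqrt(d2) = 64.15
k = (sigma1 - sigma2) / (1/sqrt(d1) - 1/sqrt(d2)) = (334.5 - 172.8) / (250 - 64.15) = 0.870057 MPa*m^0.5
sigma0 = sigma1 - k/sqrt(d1) = 334.5 - 0.870057*250 = 116.986 MPa
sigma_y(d3) = 116.986 + 0.870057 / sqrt(2.34e-04) = 173.9 MPa


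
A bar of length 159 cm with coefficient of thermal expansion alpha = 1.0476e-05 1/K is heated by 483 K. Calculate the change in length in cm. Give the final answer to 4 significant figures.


dL = L0 * alpha * dT
dL = 159 * 1.0476e-05 * 483
dL = 0.8045 cm


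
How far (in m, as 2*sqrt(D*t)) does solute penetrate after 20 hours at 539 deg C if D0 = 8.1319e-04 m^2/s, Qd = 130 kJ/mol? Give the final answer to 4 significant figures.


Step 1: D = D0 * exp(-Qd/(R*T))
T = 812.15 K
D = 8.1319e-04 * exp(-130e3 / (8.314 * 812.15)) = 3.5379e-12 m^2/s
Step 2: L = 2*sqrt(D*t)
t = 20 h = 72000 s
L = 2*sqrt(3.5379e-12 * 72000) = 1.009e-03 m


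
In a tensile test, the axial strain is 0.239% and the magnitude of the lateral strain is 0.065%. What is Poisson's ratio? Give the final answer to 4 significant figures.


nu = -epsilon_lat / epsilon_axial
Lateral strain is contraction (negative), so using magnitudes:
nu = 0.065 / 0.239
nu = 0.272


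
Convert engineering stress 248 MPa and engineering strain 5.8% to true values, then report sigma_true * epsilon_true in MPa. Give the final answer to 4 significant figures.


sigma_true = sigma_eng * (1 + epsilon_eng)
sigma_true = 248 * (1 + 0.058) = 262.384 MPa
epsilon_true = ln(1 + epsilon_eng)
epsilon_true = ln(1 + 0.058) = 0.0563803
sigma_true * epsilon_true = 262.384 * 0.0563803 = 14.79 MPa


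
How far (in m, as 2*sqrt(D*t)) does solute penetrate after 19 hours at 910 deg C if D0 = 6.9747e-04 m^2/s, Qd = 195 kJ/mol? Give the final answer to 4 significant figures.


Step 1: D = D0 * exp(-Qd/(R*T))
T = 1183.15 K
D = 6.9747e-04 * exp(-195e3 / (8.314 * 1183.15)) = 1.71475e-12 m^2/s
Step 2: L = 2*sqrt(D*t)
t = 19 h = 68400 s
L = 2*sqrt(1.71475e-12 * 68400) = 6.849e-04 m


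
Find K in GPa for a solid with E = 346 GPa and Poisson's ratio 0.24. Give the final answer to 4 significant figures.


K = E / (3*(1-2*nu))
K = 346 / (3*(1-2*0.24))
K = 221.8 GPa


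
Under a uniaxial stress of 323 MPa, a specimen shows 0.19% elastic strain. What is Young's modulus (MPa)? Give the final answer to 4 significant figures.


E = sigma / epsilon
epsilon = 0.19% = 1.9e-03
E = 323 / 1.9e-03
E = 170000 MPa


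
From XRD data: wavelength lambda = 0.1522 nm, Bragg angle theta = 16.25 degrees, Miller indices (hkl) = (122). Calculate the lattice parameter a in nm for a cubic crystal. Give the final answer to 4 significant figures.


d = lambda / (2*sin(theta))
d = 0.1522 / (2*sin(16.25 deg))
d = 0.271952 nm
a = d * sqrt(h^2+k^2+l^2) = 0.271952 * sqrt(9)
a = 0.8159 nm


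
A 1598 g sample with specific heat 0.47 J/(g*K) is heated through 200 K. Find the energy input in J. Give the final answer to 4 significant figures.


Q = m * cp * dT
Q = 1598 * 0.47 * 200
Q = 150200 J


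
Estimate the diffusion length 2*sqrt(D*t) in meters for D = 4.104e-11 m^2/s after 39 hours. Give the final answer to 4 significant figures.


t = 39 hr = 140400 s
Diffusion length = 2*sqrt(D*t)
= 2*sqrt(4.104e-11 * 140400)
= 4.801e-03 m


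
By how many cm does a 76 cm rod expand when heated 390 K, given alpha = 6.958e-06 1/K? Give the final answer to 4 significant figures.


dL = L0 * alpha * dT
dL = 76 * 6.958e-06 * 390
dL = 0.2062 cm


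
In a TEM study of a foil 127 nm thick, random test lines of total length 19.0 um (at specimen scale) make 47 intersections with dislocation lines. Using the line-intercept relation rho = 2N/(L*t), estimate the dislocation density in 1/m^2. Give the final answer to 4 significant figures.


rho = 2N / (L * t)
L = 19.0 um = 1.9e-05 m, t = 127 nm = 1.27e-07 m
rho = 2 * 47 / (1.9e-05 * 1.27e-07)
rho = 3.896e+13 1/m^2


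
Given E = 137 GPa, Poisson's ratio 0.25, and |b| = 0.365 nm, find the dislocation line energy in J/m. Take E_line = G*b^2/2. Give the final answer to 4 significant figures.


Step 1: G = E / (2*(1+nu))
G = 137 / (2*(1+0.25)) = 54.8 GPa = 5.48e+10 Pa
Step 2: E_line = G*b^2/2
b = 0.365 nm = 3.65e-10 m
E_line = 0.5 * 5.48e+10 * (3.65e-10)^2 = 3.65e-09 J/m


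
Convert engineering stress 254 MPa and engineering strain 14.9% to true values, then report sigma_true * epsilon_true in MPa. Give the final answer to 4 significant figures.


sigma_true = sigma_eng * (1 + epsilon_eng)
sigma_true = 254 * (1 + 0.149) = 291.846 MPa
epsilon_true = ln(1 + epsilon_eng)
epsilon_true = ln(1 + 0.149) = 0.138892
sigma_true * epsilon_true = 291.846 * 0.138892 = 40.54 MPa


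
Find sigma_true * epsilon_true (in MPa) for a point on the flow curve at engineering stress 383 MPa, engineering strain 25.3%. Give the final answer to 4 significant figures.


sigma_true = sigma_eng * (1 + epsilon_eng)
sigma_true = 383 * (1 + 0.253) = 479.899 MPa
epsilon_true = ln(1 + epsilon_eng)
epsilon_true = ln(1 + 0.253) = 0.225541
sigma_true * epsilon_true = 479.899 * 0.225541 = 108.2 MPa


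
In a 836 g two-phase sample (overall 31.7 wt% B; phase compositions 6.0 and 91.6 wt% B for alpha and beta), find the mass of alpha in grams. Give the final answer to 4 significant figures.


f_alpha = (C_beta - C0) / (C_beta - C_alpha)
f_alpha = (91.6 - 31.7) / (91.6 - 6.0) = 0.699766
m_alpha = f_alpha * m_total = 0.699766 * 836 = 585 g


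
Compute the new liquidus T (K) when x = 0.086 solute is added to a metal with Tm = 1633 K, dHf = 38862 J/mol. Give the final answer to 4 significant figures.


dT = R*Tm^2*x / dHf
dT = 8.314 * 1633^2 * 0.086 / 38862
dT = 49.0632 K
T_new = 1633 - 49.0632 = 1584 K


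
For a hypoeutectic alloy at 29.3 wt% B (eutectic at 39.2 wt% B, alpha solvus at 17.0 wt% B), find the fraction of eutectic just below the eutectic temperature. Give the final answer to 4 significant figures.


f_primary = (C_e - C0) / (C_e - C_alpha_max)
f_primary = (39.2 - 29.3) / (39.2 - 17.0)
f_primary = 0.445946
f_eutectic = 1 - 0.445946 = 0.5541


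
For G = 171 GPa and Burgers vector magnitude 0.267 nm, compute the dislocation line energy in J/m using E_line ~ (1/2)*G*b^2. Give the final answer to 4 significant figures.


E = G*b^2/2
b = 0.267 nm = 2.67e-10 m
G = 171 GPa = 1.71e+11 Pa
E = 0.5 * 1.71e+11 * (2.67e-10)^2
E = 6.095e-09 J/m


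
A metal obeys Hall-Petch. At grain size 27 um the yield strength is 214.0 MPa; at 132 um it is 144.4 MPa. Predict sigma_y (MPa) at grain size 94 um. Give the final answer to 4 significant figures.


sigma_y = sigma0 + k / sqrt(d)
1/sqrt(d1) = 1/sqrt(2.7e-05) = 192.45;  1/sqrt(d2) = 87.0388
k = (sigma1 - sigma2) / (1/sqrt(d1) - 1/sqrt(d2)) = (214.0 - 144.4) / (192.45 - 87.0388) = 0.660271 MPa*m^0.5
sigma0 = sigma1 - k/sqrt(d1) = 214.0 - 0.660271*192.45 = 86.9308 MPa
sigma_y(d3) = 86.9308 + 0.660271 / sqrt(9.4e-05) = 155 MPa


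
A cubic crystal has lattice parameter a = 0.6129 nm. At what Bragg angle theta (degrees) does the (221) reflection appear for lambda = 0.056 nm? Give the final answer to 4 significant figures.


d = a / sqrt(h^2+k^2+l^2)
d = 0.6129 / sqrt(9) = 0.2043 nm
lambda = 2*d*sin(theta)  =>  sin(theta) = lambda / (2*d)
sin(theta) = 0.056 / (2 * 0.2043) = 0.137053
theta = 7.877 deg


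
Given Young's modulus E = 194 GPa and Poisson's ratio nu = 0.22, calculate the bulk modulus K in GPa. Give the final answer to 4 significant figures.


K = E / (3*(1-2*nu))
K = 194 / (3*(1-2*0.22))
K = 115.5 GPa


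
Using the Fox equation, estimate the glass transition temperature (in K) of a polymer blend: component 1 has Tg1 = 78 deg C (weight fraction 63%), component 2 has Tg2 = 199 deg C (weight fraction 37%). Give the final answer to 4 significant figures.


1/Tg = w1/Tg1 + w2/Tg2 (in Kelvin)
Tg1 = 351.15 K, Tg2 = 472.15 K
1/Tg = 0.63/351.15 + 0.37/472.15
Tg = 387.9 K


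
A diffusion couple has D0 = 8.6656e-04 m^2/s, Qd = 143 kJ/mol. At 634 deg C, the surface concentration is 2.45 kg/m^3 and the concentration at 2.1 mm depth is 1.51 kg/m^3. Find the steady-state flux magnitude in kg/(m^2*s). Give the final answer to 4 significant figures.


Step 1: D = D0 * exp(-Qd/(R*T))
T = 634 + 273.15 = 907.15 K
D = 8.6656e-04 * exp(-143e3 / (8.314 * 907.15)) = 5.05141e-12 m^2/s
Step 2: J = D * (C1 - C2) / dx
J = 5.05141e-12 * (2.45 - 1.51) / 2.1e-03
J = 2.261e-09 kg/(m^2*s)


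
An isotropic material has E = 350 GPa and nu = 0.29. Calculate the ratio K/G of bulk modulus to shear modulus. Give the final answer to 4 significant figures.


G = E / (2*(1+nu))
G = 350 / (2*(1+0.29)) = 135.659 GPa
K = E / (3*(1-2*nu))
K = 350 / (3*(1-2*0.29)) = 277.778 GPa
K/G = 277.778 / 135.659 = 2.048


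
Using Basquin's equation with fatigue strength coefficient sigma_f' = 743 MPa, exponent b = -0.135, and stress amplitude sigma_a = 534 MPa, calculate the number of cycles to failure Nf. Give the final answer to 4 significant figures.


sigma_a = sigma_f' * (2*Nf)^b
2*Nf = (sigma_a / sigma_f')^(1/b)
2*Nf = (534 / 743)^(1/-0.135)
2*Nf = 11.5498
Nf = 5.775 cycles


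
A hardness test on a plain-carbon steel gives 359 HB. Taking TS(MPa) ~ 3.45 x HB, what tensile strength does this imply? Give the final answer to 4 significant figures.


TS (MPa) = 3.45 * HB
TS = 3.45 * 359
TS = 1239 MPa


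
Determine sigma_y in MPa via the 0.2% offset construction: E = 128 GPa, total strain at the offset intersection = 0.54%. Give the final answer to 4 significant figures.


Offset strain = 0.002
Elastic strain at yield = total_strain - offset = 5.4e-03 - 0.002 = 3.4e-03
sigma_y = E * elastic_strain = 128000 * 3.4e-03
sigma_y = 435.2 MPa


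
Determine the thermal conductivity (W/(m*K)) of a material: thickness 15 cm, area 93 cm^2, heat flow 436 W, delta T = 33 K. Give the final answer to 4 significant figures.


k = Q*L / (A*dT)
L = 0.15 m, A = 9.3e-03 m^2
k = 436 * 0.15 / (9.3e-03 * 33)
k = 213.1 W/(m*K)


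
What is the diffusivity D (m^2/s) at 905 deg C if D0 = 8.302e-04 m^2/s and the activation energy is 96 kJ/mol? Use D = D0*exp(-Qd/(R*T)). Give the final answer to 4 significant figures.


D = D0 * exp(-Qd / (R*T))
T = 1178.15 K
D = 8.302e-04 * exp(-96e3 / (8.314 * 1178.15))
D = 4.6e-08 m^2/s


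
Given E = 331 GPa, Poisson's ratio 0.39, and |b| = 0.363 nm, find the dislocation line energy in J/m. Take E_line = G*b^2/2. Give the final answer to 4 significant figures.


Step 1: G = E / (2*(1+nu))
G = 331 / (2*(1+0.39)) = 119.065 GPa = 1.19065e+11 Pa
Step 2: E_line = G*b^2/2
b = 0.363 nm = 3.63e-10 m
E_line = 0.5 * 1.19065e+11 * (3.63e-10)^2 = 7.845e-09 J/m


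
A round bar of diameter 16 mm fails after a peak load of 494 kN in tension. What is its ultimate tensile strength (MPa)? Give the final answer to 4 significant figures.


A0 = pi*(d/2)^2 = pi*(16/2)^2 = 201.062 mm^2
UTS = F_max / A0 = 494*1000 / 201.062
UTS = 2457 MPa


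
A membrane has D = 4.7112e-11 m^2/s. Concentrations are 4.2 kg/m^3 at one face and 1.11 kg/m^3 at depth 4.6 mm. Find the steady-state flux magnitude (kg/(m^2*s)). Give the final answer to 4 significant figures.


J = -D * (dC/dx) = D * (C1 - C2) / dx
J = 4.7112e-11 * (4.2 - 1.11) / 4.6e-03
J = 3.165e-08 kg/(m^2*s)


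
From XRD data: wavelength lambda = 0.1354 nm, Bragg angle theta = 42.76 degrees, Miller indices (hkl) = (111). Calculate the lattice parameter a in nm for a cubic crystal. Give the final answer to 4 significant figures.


d = lambda / (2*sin(theta))
d = 0.1354 / (2*sin(42.76 deg))
d = 0.0997159 nm
a = d * sqrt(h^2+k^2+l^2) = 0.0997159 * sqrt(3)
a = 0.1727 nm


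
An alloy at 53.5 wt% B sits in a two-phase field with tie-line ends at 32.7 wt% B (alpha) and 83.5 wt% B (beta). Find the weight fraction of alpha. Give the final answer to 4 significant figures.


f_alpha = (C_beta - C0) / (C_beta - C_alpha)
f_alpha = (83.5 - 53.5) / (83.5 - 32.7)
f_alpha = 0.5906


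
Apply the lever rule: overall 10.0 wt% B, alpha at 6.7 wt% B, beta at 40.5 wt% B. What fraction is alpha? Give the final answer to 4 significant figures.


f_alpha = (C_beta - C0) / (C_beta - C_alpha)
f_alpha = (40.5 - 10.0) / (40.5 - 6.7)
f_alpha = 0.9024


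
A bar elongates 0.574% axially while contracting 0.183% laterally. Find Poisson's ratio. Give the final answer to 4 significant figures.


nu = -epsilon_lat / epsilon_axial
Lateral strain is contraction (negative), so using magnitudes:
nu = 0.183 / 0.574
nu = 0.3188


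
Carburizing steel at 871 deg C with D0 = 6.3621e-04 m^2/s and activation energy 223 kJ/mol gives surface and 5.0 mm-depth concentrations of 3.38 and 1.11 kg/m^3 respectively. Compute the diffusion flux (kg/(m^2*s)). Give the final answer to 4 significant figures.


Step 1: D = D0 * exp(-Qd/(R*T))
T = 871 + 273.15 = 1144.15 K
D = 6.3621e-04 * exp(-223e3 / (8.314 * 1144.15)) = 4.19243e-14 m^2/s
Step 2: J = D * (C1 - C2) / dx
J = 4.19243e-14 * (3.38 - 1.11) / 5e-03
J = 1.903e-11 kg/(m^2*s)


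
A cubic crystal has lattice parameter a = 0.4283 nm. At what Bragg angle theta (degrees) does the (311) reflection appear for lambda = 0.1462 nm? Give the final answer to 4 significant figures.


d = a / sqrt(h^2+k^2+l^2)
d = 0.4283 / sqrt(11) = 0.129137 nm
lambda = 2*d*sin(theta)  =>  sin(theta) = lambda / (2*d)
sin(theta) = 0.1462 / (2 * 0.129137) = 0.566064
theta = 34.48 deg


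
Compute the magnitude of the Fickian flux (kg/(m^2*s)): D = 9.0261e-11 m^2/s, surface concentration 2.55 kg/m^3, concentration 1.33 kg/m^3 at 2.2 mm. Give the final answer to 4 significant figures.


J = -D * (dC/dx) = D * (C1 - C2) / dx
J = 9.0261e-11 * (2.55 - 1.33) / 2.2e-03
J = 5.005e-08 kg/(m^2*s)


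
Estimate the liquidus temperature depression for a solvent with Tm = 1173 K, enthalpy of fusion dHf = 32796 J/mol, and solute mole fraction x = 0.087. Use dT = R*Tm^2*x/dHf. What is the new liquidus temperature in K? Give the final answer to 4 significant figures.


dT = R*Tm^2*x / dHf
dT = 8.314 * 1173^2 * 0.087 / 32796
dT = 30.3462 K
T_new = 1173 - 30.3462 = 1143 K


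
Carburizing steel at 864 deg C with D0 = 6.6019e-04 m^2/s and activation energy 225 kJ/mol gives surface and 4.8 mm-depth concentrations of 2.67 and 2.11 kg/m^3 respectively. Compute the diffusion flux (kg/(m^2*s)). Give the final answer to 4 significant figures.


Step 1: D = D0 * exp(-Qd/(R*T))
T = 864 + 273.15 = 1137.15 K
D = 6.6019e-04 * exp(-225e3 / (8.314 * 1137.15)) = 3.04782e-14 m^2/s
Step 2: J = D * (C1 - C2) / dx
J = 3.04782e-14 * (2.67 - 2.11) / 4.8e-03
J = 3.556e-12 kg/(m^2*s)


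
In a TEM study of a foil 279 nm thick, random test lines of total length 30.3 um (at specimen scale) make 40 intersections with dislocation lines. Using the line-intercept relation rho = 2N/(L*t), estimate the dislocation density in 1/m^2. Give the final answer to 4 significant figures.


rho = 2N / (L * t)
L = 30.3 um = 3.03e-05 m, t = 279 nm = 2.79e-07 m
rho = 2 * 40 / (3.03e-05 * 2.79e-07)
rho = 9.463e+12 1/m^2


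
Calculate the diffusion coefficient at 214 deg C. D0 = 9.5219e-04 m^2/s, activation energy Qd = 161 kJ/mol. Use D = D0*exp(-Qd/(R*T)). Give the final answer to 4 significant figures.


D = D0 * exp(-Qd / (R*T))
T = 487.15 K
D = 9.5219e-04 * exp(-161e3 / (8.314 * 487.15))
D = 5.187e-21 m^2/s


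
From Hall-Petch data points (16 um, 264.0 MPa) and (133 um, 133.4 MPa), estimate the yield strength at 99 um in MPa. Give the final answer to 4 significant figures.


sigma_y = sigma0 + k / sqrt(d)
1/sqrt(d1) = 1/sqrt(1.6e-05) = 250;  1/sqrt(d2) = 86.711
k = (sigma1 - sigma2) / (1/sqrt(d1) - 1/sqrt(d2)) = (264.0 - 133.4) / (250 - 86.711) = 0.799809 MPa*m^0.5
sigma0 = sigma1 - k/sqrt(d1) = 264.0 - 0.799809*250 = 64.0478 MPa
sigma_y(d3) = 64.0478 + 0.799809 / sqrt(9.9e-05) = 144.4 MPa


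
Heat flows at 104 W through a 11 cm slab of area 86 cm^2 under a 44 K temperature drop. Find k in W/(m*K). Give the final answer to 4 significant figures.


k = Q*L / (A*dT)
L = 0.11 m, A = 8.6e-03 m^2
k = 104 * 0.11 / (8.6e-03 * 44)
k = 30.23 W/(m*K)


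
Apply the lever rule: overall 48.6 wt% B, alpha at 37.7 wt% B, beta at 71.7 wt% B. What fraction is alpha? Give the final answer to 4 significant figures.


f_alpha = (C_beta - C0) / (C_beta - C_alpha)
f_alpha = (71.7 - 48.6) / (71.7 - 37.7)
f_alpha = 0.6794


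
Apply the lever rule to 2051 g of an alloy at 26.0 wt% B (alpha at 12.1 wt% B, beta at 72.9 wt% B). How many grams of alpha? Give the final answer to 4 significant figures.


f_alpha = (C_beta - C0) / (C_beta - C_alpha)
f_alpha = (72.9 - 26.0) / (72.9 - 12.1) = 0.771382
m_alpha = f_alpha * m_total = 0.771382 * 2051 = 1582 g


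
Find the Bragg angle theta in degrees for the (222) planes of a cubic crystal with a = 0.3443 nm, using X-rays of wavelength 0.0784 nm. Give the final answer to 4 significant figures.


d = a / sqrt(h^2+k^2+l^2)
d = 0.3443 / sqrt(12) = 0.0993908 nm
lambda = 2*d*sin(theta)  =>  sin(theta) = lambda / (2*d)
sin(theta) = 0.0784 / (2 * 0.0993908) = 0.394403
theta = 23.23 deg


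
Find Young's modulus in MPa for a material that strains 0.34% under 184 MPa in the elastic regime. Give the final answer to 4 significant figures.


E = sigma / epsilon
epsilon = 0.34% = 3.4e-03
E = 184 / 3.4e-03
E = 54120 MPa


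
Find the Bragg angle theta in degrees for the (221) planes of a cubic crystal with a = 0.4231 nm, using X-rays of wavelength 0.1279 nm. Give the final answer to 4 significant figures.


d = a / sqrt(h^2+k^2+l^2)
d = 0.4231 / sqrt(9) = 0.141033 nm
lambda = 2*d*sin(theta)  =>  sin(theta) = lambda / (2*d)
sin(theta) = 0.1279 / (2 * 0.141033) = 0.453439
theta = 26.96 deg


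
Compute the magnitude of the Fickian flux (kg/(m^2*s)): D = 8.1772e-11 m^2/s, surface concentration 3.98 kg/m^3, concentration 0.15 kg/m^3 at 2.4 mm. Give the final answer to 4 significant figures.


J = -D * (dC/dx) = D * (C1 - C2) / dx
J = 8.1772e-11 * (3.98 - 0.15) / 2.4e-03
J = 1.305e-07 kg/(m^2*s)


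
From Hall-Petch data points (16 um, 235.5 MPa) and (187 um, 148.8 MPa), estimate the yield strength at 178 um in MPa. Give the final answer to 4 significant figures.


sigma_y = sigma0 + k / sqrt(d)
1/sqrt(d1) = 1/sqrt(1.6e-05) = 250;  1/sqrt(d2) = 73.1272
k = (sigma1 - sigma2) / (1/sqrt(d1) - 1/sqrt(d2)) = (235.5 - 148.8) / (250 - 73.1272) = 0.490183 MPa*m^0.5
sigma0 = sigma1 - k/sqrt(d1) = 235.5 - 0.490183*250 = 112.954 MPa
sigma_y(d3) = 112.954 + 0.490183 / sqrt(1.78e-04) = 149.7 MPa


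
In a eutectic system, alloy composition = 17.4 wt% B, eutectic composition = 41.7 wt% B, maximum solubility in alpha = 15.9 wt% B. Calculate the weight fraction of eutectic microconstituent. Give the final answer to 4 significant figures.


f_primary = (C_e - C0) / (C_e - C_alpha_max)
f_primary = (41.7 - 17.4) / (41.7 - 15.9)
f_primary = 0.94186
f_eutectic = 1 - 0.94186 = 0.05814


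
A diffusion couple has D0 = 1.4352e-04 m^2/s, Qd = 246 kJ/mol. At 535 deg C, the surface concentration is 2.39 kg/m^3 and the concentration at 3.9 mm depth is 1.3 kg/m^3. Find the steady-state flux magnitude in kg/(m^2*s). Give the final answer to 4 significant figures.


Step 1: D = D0 * exp(-Qd/(R*T))
T = 535 + 273.15 = 808.15 K
D = 1.4352e-04 * exp(-246e3 / (8.314 * 808.15)) = 1.80372e-20 m^2/s
Step 2: J = D * (C1 - C2) / dx
J = 1.80372e-20 * (2.39 - 1.3) / 3.9e-03
J = 5.041e-18 kg/(m^2*s)


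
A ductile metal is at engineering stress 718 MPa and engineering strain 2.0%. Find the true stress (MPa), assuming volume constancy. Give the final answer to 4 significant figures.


sigma_true = sigma_eng * (1 + epsilon_eng)
sigma_true = 718 * (1 + 0.02)
sigma_true = 732.4 MPa


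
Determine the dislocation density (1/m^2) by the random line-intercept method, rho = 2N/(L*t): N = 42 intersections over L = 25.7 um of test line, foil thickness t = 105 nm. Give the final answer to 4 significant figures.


rho = 2N / (L * t)
L = 25.7 um = 2.57e-05 m, t = 105 nm = 1.05e-07 m
rho = 2 * 42 / (2.57e-05 * 1.05e-07)
rho = 3.113e+13 1/m^2


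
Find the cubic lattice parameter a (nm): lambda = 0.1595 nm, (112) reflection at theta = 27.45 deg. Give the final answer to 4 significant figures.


d = lambda / (2*sin(theta))
d = 0.1595 / (2*sin(27.45 deg))
d = 0.173003 nm
a = d * sqrt(h^2+k^2+l^2) = 0.173003 * sqrt(6)
a = 0.4238 nm


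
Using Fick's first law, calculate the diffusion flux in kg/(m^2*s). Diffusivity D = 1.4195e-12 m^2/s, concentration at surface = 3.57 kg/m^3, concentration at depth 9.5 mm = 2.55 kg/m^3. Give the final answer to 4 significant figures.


J = -D * (dC/dx) = D * (C1 - C2) / dx
J = 1.4195e-12 * (3.57 - 2.55) / 9.5e-03
J = 1.524e-10 kg/(m^2*s)


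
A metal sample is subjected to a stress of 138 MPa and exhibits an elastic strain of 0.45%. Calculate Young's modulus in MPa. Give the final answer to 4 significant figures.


E = sigma / epsilon
epsilon = 0.45% = 4.5e-03
E = 138 / 4.5e-03
E = 30670 MPa


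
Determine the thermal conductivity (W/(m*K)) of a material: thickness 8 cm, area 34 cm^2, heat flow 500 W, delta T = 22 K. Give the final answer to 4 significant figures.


k = Q*L / (A*dT)
L = 0.08 m, A = 3.4e-03 m^2
k = 500 * 0.08 / (3.4e-03 * 22)
k = 534.8 W/(m*K)


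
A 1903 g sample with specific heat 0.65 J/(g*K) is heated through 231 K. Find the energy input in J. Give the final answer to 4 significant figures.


Q = m * cp * dT
Q = 1903 * 0.65 * 231
Q = 285700 J


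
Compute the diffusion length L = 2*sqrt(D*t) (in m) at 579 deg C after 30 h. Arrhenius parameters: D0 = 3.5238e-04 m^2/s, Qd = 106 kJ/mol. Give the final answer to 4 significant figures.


Step 1: D = D0 * exp(-Qd/(R*T))
T = 852.15 K
D = 3.5238e-04 * exp(-106e3 / (8.314 * 852.15)) = 1.12007e-10 m^2/s
Step 2: L = 2*sqrt(D*t)
t = 30 h = 108000 s
L = 2*sqrt(1.12007e-10 * 108000) = 6.956e-03 m


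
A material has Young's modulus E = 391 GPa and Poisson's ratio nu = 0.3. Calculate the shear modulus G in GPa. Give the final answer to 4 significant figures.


G = E / (2*(1+nu))
G = 391 / (2*(1+0.3))
G = 150.4 GPa


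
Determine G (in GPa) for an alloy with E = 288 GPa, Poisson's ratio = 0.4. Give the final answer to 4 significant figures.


G = E / (2*(1+nu))
G = 288 / (2*(1+0.4))
G = 102.9 GPa


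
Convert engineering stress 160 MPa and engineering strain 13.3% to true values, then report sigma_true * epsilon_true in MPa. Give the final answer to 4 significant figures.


sigma_true = sigma_eng * (1 + epsilon_eng)
sigma_true = 160 * (1 + 0.133) = 181.28 MPa
epsilon_true = ln(1 + epsilon_eng)
epsilon_true = ln(1 + 0.133) = 0.124869
sigma_true * epsilon_true = 181.28 * 0.124869 = 22.64 MPa


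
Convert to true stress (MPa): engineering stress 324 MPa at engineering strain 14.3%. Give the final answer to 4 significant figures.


sigma_true = sigma_eng * (1 + epsilon_eng)
sigma_true = 324 * (1 + 0.143)
sigma_true = 370.3 MPa


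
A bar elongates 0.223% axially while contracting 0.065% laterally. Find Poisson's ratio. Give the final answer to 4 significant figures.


nu = -epsilon_lat / epsilon_axial
Lateral strain is contraction (negative), so using magnitudes:
nu = 0.065 / 0.223
nu = 0.2915


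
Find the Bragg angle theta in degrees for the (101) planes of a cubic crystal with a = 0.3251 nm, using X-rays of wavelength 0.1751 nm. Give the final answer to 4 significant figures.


d = a / sqrt(h^2+k^2+l^2)
d = 0.3251 / sqrt(2) = 0.22988 nm
lambda = 2*d*sin(theta)  =>  sin(theta) = lambda / (2*d)
sin(theta) = 0.1751 / (2 * 0.22988) = 0.38085
theta = 22.39 deg


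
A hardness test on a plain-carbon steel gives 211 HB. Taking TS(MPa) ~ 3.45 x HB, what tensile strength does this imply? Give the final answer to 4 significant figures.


TS (MPa) = 3.45 * HB
TS = 3.45 * 211
TS = 728 MPa


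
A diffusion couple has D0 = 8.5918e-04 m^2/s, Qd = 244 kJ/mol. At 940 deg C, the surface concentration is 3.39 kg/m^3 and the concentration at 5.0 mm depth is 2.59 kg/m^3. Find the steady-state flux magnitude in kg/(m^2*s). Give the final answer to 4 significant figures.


Step 1: D = D0 * exp(-Qd/(R*T))
T = 940 + 273.15 = 1213.15 K
D = 8.5918e-04 * exp(-244e3 / (8.314 * 1213.15)) = 2.67786e-14 m^2/s
Step 2: J = D * (C1 - C2) / dx
J = 2.67786e-14 * (3.39 - 2.59) / 5e-03
J = 4.285e-12 kg/(m^2*s)


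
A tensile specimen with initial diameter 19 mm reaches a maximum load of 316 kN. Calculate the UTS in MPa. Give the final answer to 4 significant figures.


A0 = pi*(d/2)^2 = pi*(19/2)^2 = 283.529 mm^2
UTS = F_max / A0 = 316*1000 / 283.529
UTS = 1115 MPa


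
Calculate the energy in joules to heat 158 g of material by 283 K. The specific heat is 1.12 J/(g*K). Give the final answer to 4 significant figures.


Q = m * cp * dT
Q = 158 * 1.12 * 283
Q = 50080 J


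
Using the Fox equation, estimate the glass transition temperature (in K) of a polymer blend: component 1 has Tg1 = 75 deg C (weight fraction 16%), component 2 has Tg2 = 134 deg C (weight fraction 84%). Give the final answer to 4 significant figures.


1/Tg = w1/Tg1 + w2/Tg2 (in Kelvin)
Tg1 = 348.15 K, Tg2 = 407.15 K
1/Tg = 0.16/348.15 + 0.84/407.15
Tg = 396.4 K


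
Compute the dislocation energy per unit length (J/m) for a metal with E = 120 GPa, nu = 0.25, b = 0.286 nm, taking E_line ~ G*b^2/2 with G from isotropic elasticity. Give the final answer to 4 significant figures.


Step 1: G = E / (2*(1+nu))
G = 120 / (2*(1+0.25)) = 48 GPa = 4.8e+10 Pa
Step 2: E_line = G*b^2/2
b = 0.286 nm = 2.86e-10 m
E_line = 0.5 * 4.8e+10 * (2.86e-10)^2 = 1.963e-09 J/m


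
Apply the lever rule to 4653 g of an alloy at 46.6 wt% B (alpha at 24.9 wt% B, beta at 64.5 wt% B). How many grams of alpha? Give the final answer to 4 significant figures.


f_alpha = (C_beta - C0) / (C_beta - C_alpha)
f_alpha = (64.5 - 46.6) / (64.5 - 24.9) = 0.45202
m_alpha = f_alpha * m_total = 0.45202 * 4653 = 2103 g


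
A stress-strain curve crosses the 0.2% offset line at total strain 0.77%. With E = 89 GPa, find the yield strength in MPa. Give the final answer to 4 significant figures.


Offset strain = 0.002
Elastic strain at yield = total_strain - offset = 7.7e-03 - 0.002 = 5.7e-03
sigma_y = E * elastic_strain = 89000 * 5.7e-03
sigma_y = 507.3 MPa


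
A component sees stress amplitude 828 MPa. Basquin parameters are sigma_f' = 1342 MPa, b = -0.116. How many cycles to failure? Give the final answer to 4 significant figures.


sigma_a = sigma_f' * (2*Nf)^b
2*Nf = (sigma_a / sigma_f')^(1/b)
2*Nf = (828 / 1342)^(1/-0.116)
2*Nf = 64.2613
Nf = 32.13 cycles


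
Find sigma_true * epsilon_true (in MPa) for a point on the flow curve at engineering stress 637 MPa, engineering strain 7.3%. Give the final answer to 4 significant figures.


sigma_true = sigma_eng * (1 + epsilon_eng)
sigma_true = 637 * (1 + 0.073) = 683.501 MPa
epsilon_true = ln(1 + epsilon_eng)
epsilon_true = ln(1 + 0.073) = 0.0704585
sigma_true * epsilon_true = 683.501 * 0.0704585 = 48.16 MPa


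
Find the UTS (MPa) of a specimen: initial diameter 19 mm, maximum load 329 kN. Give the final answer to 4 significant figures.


A0 = pi*(d/2)^2 = pi*(19/2)^2 = 283.529 mm^2
UTS = F_max / A0 = 329*1000 / 283.529
UTS = 1160 MPa


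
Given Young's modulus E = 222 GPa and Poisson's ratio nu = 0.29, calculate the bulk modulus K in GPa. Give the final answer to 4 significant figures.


K = E / (3*(1-2*nu))
K = 222 / (3*(1-2*0.29))
K = 176.2 GPa


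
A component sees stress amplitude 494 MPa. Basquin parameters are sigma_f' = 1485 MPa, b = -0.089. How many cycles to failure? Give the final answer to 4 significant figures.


sigma_a = sigma_f' * (2*Nf)^b
2*Nf = (sigma_a / sigma_f')^(1/b)
2*Nf = (494 / 1485)^(1/-0.089)
2*Nf = 234845
Nf = 117400 cycles


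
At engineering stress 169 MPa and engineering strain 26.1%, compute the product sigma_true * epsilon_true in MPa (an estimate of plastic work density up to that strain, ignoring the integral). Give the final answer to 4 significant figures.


sigma_true = sigma_eng * (1 + epsilon_eng)
sigma_true = 169 * (1 + 0.261) = 213.109 MPa
epsilon_true = ln(1 + epsilon_eng)
epsilon_true = ln(1 + 0.261) = 0.231905
sigma_true * epsilon_true = 213.109 * 0.231905 = 49.42 MPa


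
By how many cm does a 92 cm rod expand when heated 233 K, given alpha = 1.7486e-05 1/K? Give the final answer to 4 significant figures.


dL = L0 * alpha * dT
dL = 92 * 1.7486e-05 * 233
dL = 0.3748 cm
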